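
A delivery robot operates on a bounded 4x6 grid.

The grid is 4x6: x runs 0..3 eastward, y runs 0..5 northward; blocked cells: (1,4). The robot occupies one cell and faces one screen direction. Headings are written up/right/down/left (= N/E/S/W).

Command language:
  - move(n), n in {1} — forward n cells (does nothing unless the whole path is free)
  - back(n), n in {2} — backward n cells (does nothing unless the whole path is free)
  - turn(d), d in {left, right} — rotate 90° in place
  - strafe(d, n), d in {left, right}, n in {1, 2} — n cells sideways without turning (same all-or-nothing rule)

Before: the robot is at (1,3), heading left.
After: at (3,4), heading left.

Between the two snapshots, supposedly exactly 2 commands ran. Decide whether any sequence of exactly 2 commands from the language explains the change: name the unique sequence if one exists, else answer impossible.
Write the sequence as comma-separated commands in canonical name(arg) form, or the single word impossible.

key: still facing W at the end — nothing in the sequence rotates
start: at (1,3), heading left
1. back(2) → at (3,3), heading left
2. strafe(right, 1) → at (3,4), heading left
no other 2-command option fits: unique.

back(2), strafe(right, 1)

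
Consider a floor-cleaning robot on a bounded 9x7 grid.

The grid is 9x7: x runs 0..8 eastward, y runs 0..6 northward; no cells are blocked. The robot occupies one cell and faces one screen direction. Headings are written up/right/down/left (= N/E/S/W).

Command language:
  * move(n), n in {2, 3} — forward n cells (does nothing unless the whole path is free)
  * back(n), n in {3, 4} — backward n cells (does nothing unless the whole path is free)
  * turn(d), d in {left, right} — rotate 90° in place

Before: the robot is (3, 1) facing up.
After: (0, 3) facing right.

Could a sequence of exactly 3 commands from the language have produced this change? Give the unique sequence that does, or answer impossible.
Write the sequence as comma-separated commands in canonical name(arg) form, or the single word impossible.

key: cell and facing (now E) both changed — the 3 commands mix motion and turning
begin: (3, 1) facing up
t=1 move(2) ⇒ (3, 3) facing up
t=2 turn(right) ⇒ (3, 3) facing right
t=3 back(3) ⇒ (0, 3) facing right
no rival 3-sequence matches.

move(2), turn(right), back(3)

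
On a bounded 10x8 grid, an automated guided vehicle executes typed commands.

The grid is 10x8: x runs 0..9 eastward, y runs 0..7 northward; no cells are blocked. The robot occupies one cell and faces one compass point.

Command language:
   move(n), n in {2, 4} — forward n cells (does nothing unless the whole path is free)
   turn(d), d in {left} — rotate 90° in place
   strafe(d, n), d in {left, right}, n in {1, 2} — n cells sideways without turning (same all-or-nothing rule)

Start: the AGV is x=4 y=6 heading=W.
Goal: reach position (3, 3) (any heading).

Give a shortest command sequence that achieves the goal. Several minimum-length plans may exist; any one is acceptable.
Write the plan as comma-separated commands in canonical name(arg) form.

strafe(right, 1), turn(left), strafe(right, 1), move(4)

from: x=4 y=6 heading=W
[1] after strafe(right, 1): x=4 y=7 heading=W
[2] after turn(left): x=4 y=7 heading=S
[3] after strafe(right, 1): x=3 y=7 heading=S
[4] after move(4): x=3 y=3 heading=S
no 3-step plan works, so 4 is optimal.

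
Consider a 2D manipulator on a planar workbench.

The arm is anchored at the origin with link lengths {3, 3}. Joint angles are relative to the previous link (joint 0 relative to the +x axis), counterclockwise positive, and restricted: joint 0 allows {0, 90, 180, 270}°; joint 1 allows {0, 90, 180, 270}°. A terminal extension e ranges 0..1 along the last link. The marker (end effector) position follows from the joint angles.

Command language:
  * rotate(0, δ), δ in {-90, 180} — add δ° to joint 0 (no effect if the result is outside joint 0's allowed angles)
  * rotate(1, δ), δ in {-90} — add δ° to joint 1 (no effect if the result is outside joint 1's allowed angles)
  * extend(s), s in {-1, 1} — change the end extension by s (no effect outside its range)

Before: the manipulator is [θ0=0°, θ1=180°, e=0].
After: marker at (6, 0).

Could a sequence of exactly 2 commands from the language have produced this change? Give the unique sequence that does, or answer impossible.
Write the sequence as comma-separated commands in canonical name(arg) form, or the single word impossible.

from: [θ0=0°, θ1=180°, e=0]
t=1 rotate(1, -90) ⇒ [θ0=0°, θ1=90°, e=0]
t=2 rotate(1, -90) ⇒ [θ0=0°, θ1=0°, e=0]
uniquely the one of 25 2-step routes that fits.

rotate(1, -90), rotate(1, -90)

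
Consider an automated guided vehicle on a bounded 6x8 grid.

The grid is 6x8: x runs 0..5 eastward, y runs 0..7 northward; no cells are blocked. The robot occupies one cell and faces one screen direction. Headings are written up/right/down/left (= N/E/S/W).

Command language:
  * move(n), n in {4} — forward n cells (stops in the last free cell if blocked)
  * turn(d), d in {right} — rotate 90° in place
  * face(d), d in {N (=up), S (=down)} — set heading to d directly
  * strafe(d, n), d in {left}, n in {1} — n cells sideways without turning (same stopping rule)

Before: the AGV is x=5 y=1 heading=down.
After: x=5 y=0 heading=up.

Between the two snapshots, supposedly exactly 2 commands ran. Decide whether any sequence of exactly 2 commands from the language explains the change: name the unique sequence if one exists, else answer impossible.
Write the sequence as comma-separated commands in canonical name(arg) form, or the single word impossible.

move(4), face(N)

key: move(4) runs into the grid edge before its full distance
initial: x=5 y=1 heading=down
[1] after move(4): x=5 y=0 heading=down
[2] after face(N): x=5 y=0 heading=up
all 25 alternatives checked — unique.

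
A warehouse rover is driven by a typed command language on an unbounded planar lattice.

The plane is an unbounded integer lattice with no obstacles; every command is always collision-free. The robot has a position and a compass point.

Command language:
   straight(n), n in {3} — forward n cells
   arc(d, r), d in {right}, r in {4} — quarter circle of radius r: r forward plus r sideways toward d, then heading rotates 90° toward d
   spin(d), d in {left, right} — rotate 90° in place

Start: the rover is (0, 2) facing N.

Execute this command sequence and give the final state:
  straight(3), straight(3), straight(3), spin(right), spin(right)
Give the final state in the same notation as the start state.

from: (0, 2) facing N
1. straight(3) → (0, 5) facing N
2. straight(3) → (0, 8) facing N
3. straight(3) → (0, 11) facing N
4. spin(right) → (0, 11) facing E
5. spin(right) → (0, 11) facing S

(0, 11) facing S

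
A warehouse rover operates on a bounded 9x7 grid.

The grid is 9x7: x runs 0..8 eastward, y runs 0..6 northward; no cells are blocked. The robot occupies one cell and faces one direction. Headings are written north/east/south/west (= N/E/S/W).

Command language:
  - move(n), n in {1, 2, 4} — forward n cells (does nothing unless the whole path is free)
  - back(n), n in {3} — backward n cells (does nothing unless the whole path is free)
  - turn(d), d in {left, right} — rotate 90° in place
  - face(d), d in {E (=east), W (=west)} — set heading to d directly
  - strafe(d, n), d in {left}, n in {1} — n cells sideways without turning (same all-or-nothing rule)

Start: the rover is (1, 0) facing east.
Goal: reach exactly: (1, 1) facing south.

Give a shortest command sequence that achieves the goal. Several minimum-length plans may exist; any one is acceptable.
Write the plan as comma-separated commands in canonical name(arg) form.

strafe(left, 1), turn(right)

start: (1, 0) facing east
t=1 strafe(left, 1) ⇒ (1, 1) facing east
t=2 turn(right) ⇒ (1, 1) facing south
no 1-step plan works, so 2 is optimal.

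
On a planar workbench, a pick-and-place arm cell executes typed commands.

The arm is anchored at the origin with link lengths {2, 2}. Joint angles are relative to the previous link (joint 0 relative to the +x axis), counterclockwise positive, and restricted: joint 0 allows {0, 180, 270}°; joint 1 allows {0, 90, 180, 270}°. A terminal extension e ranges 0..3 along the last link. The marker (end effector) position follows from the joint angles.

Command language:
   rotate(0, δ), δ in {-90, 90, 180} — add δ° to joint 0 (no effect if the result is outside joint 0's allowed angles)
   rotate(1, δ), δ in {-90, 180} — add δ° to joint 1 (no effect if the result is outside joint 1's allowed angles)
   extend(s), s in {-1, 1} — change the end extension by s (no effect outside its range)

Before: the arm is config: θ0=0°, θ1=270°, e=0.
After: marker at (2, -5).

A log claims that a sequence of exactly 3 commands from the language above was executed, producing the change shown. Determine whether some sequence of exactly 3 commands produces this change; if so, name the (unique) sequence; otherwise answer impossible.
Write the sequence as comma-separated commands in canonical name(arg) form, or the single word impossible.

initial: config: θ0=0°, θ1=270°, e=0
[1] after extend(1): config: θ0=0°, θ1=270°, e=1
[2] after extend(1): config: θ0=0°, θ1=270°, e=2
[3] after extend(1): config: θ0=0°, θ1=270°, e=3
no other 3-command option fits: unique.

extend(1), extend(1), extend(1)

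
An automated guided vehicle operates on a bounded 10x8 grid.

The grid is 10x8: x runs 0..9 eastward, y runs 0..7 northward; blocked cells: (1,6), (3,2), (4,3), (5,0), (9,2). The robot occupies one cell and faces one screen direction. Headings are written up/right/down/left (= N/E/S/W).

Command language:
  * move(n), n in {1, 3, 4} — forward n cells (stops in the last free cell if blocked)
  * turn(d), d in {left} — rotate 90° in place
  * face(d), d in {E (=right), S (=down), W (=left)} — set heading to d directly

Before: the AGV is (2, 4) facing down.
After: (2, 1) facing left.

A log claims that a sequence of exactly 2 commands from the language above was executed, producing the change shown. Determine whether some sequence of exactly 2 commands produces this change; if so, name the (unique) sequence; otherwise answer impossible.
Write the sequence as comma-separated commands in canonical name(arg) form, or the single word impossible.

key: cell and facing (now W) both changed — the 2 commands mix motion and turning
t0: (2, 4) facing down
t=1 move(3) ⇒ (2, 1) facing down
t=2 face(W) ⇒ (2, 1) facing left
no other 2-command option fits: unique.

move(3), face(W)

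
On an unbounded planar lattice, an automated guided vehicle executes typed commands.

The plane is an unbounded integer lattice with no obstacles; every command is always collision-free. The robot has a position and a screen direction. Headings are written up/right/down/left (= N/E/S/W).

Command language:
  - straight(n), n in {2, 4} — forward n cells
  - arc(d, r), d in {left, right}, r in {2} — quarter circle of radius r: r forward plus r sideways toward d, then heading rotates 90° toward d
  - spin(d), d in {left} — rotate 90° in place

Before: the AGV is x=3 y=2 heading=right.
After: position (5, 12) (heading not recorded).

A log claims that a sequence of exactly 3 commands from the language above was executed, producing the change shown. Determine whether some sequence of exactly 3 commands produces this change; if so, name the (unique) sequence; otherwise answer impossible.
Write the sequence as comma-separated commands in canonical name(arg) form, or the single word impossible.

arc(left, 2), straight(4), straight(4)

key: order matters: swapping arc(left, 2) and straight(4) lands elsewhere
from: x=3 y=2 heading=right
[1] after arc(left, 2): x=5 y=4 heading=up
[2] after straight(4): x=5 y=8 heading=up
[3] after straight(4): x=5 y=12 heading=up
no other 3-command option fits: unique.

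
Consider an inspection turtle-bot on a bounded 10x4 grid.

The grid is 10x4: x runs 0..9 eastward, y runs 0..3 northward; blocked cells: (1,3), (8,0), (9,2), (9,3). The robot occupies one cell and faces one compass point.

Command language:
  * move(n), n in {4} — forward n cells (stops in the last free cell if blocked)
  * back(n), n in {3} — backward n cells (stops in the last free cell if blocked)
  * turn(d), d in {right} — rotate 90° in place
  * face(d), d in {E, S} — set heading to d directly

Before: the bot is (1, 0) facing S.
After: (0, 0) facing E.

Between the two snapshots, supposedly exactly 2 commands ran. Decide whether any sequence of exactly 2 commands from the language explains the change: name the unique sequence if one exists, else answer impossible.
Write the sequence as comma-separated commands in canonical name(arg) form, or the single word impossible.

face(E), back(3)

key: running back(3) before face(E) would end elsewhere — order is forced
begin: (1, 0) facing S
1. face(E) → (1, 0) facing E
2. back(3) → (0, 0) facing E
all 25 alternatives checked — unique.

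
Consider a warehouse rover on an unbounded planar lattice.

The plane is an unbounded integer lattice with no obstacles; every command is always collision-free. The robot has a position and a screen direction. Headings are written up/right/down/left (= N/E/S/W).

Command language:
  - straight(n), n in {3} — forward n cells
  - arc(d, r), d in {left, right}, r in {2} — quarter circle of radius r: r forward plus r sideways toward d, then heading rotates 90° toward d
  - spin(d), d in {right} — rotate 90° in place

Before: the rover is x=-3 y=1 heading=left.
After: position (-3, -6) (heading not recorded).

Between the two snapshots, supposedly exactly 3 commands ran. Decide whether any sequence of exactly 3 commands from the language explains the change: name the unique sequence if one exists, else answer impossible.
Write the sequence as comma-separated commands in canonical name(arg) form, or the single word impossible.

arc(left, 2), straight(3), arc(left, 2)

start: x=-3 y=1 heading=left
step 1 (arc(left, 2)): x=-5 y=-1 heading=down
step 2 (straight(3)): x=-5 y=-4 heading=down
step 3 (arc(left, 2)): x=-3 y=-6 heading=right
no rival 3-sequence matches.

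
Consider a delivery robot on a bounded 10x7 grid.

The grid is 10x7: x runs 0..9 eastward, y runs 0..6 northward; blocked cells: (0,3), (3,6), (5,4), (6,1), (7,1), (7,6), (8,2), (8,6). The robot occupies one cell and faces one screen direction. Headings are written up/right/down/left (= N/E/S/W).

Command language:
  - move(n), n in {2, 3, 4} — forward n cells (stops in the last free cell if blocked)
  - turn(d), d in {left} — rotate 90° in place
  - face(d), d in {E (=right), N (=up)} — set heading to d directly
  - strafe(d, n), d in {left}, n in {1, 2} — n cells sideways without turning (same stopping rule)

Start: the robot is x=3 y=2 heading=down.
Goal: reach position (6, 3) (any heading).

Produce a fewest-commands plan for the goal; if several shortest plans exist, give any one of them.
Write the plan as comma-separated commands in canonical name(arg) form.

start: x=3 y=2 heading=down
1. turn(left) → x=3 y=2 heading=right
2. move(3) → x=6 y=2 heading=right
3. strafe(left, 1) → x=6 y=3 heading=right
shorter routes all fall short; 3 is best.

turn(left), move(3), strafe(left, 1)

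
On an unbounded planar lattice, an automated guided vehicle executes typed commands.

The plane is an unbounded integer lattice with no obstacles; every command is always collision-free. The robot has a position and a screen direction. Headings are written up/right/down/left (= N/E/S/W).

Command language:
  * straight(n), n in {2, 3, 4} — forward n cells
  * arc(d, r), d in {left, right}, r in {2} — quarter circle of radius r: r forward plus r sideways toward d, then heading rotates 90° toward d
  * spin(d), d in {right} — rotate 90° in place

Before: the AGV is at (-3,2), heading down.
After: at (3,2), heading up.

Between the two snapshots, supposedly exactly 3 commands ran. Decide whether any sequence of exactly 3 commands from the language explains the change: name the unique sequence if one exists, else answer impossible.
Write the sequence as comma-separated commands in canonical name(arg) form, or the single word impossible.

key: cell and facing (now N) both changed — the 3 commands mix motion and turning
start: at (-3,2), heading down
step 1 (arc(left, 2)): at (-1,0), heading right
step 2 (straight(2)): at (1,0), heading right
step 3 (arc(left, 2)): at (3,2), heading up
uniquely the one of 216 3-step routes that fits.

arc(left, 2), straight(2), arc(left, 2)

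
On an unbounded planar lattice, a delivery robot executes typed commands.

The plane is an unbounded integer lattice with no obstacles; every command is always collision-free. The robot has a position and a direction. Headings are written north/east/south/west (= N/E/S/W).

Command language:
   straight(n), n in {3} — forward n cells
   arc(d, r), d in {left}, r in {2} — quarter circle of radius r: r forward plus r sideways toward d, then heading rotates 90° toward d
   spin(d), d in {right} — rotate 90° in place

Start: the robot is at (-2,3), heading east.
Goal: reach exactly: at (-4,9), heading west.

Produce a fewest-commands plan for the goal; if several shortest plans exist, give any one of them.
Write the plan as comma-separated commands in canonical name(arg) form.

arc(left, 2), arc(left, 2), spin(right), arc(left, 2)

begin: at (-2,3), heading east
1. arc(left, 2) → at (0,5), heading north
2. arc(left, 2) → at (-2,7), heading west
3. spin(right) → at (-2,7), heading north
4. arc(left, 2) → at (-4,9), heading west
shorter routes all fall short; 4 is best.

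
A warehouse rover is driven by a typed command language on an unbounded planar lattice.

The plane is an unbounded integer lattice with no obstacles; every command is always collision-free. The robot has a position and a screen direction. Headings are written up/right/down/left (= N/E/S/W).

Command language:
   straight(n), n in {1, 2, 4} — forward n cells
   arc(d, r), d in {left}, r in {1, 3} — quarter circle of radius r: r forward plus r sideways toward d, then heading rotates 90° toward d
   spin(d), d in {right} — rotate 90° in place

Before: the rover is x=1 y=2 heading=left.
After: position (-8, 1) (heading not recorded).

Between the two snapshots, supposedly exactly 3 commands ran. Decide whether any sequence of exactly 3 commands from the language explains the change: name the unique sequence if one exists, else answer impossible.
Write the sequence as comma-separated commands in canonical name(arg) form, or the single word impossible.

straight(4), straight(4), arc(left, 1)

key: order matters: swapping straight(4) and arc(left, 1) lands elsewhere
start: x=1 y=2 heading=left
1. straight(4) → x=-3 y=2 heading=left
2. straight(4) → x=-7 y=2 heading=left
3. arc(left, 1) → x=-8 y=1 heading=down
no other 3-command option fits: unique.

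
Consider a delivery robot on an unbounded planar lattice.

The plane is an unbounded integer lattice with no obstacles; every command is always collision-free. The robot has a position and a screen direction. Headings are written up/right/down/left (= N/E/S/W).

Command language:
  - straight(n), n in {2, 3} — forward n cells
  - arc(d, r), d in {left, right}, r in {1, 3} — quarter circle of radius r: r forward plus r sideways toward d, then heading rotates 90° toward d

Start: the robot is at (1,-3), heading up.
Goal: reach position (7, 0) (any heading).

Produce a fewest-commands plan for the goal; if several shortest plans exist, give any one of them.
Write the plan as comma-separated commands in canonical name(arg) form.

initial: at (1,-3), heading up
step 1 (arc(right, 3)): at (4,0), heading right
step 2 (straight(3)): at (7,0), heading right
no 1-step plan works, so 2 is optimal.

arc(right, 3), straight(3)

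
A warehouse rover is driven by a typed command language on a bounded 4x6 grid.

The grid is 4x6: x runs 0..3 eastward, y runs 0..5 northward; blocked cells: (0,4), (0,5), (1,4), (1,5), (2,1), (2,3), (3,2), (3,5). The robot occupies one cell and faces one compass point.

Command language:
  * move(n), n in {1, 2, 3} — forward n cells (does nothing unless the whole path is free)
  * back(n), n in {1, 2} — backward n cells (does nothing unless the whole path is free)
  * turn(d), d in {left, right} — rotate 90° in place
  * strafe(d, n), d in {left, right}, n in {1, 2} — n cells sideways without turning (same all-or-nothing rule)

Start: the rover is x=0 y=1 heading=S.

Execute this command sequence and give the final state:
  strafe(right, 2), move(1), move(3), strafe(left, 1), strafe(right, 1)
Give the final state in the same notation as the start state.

from: x=0 y=1 heading=S
[1] after strafe(right, 2): x=0 y=1 heading=S
[2] after move(1): x=0 y=0 heading=S
[3] after move(3): x=0 y=0 heading=S
[4] after strafe(left, 1): x=1 y=0 heading=S
[5] after strafe(right, 1): x=0 y=0 heading=S

x=0 y=0 heading=S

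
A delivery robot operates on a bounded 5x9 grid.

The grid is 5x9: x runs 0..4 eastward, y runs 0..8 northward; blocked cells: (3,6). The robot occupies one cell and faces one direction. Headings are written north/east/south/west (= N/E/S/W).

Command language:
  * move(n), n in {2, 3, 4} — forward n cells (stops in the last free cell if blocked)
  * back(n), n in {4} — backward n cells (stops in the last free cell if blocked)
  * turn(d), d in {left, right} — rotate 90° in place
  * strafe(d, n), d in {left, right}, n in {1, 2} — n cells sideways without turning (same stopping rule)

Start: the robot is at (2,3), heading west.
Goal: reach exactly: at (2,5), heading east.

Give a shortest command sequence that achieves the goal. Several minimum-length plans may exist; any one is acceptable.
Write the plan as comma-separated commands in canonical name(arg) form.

initial: at (2,3), heading west
t=1 strafe(right, 2) ⇒ at (2,5), heading west
t=2 turn(right) ⇒ at (2,5), heading north
t=3 turn(right) ⇒ at (2,5), heading east
no 2-step plan works, so 3 is optimal.

strafe(right, 2), turn(right), turn(right)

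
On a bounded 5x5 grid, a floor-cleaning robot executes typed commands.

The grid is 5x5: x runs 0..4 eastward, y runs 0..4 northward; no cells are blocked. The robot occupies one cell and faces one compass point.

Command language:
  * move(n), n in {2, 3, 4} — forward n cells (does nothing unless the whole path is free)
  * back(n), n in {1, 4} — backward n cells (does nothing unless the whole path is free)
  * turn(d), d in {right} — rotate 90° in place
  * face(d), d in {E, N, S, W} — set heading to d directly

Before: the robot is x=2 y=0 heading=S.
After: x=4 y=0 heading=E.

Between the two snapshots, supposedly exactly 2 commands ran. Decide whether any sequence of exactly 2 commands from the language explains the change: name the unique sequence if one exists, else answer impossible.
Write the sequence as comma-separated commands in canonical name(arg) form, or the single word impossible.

key: order matters: swapping face(E) and move(2) lands elsewhere
t0: x=2 y=0 heading=S
[1] after face(E): x=2 y=0 heading=E
[2] after move(2): x=4 y=0 heading=E
no rival 2-sequence matches.

face(E), move(2)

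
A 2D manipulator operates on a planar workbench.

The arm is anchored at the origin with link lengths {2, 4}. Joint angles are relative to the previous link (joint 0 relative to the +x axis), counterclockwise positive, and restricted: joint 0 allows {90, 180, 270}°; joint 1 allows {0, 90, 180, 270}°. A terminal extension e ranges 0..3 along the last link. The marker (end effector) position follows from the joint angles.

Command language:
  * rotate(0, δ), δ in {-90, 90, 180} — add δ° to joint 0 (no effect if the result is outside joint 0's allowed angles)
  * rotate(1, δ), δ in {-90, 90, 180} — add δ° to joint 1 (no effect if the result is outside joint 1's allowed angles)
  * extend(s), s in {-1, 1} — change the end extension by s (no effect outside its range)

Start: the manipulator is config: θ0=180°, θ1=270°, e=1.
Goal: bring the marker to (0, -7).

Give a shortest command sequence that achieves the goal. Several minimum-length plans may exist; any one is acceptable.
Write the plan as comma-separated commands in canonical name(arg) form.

from: config: θ0=180°, θ1=270°, e=1
step 1 (rotate(1, 90)): config: θ0=180°, θ1=0°, e=1
step 2 (rotate(0, 90)): config: θ0=270°, θ1=0°, e=1
minimal: 2 command(s), checked below 2.

rotate(1, 90), rotate(0, 90)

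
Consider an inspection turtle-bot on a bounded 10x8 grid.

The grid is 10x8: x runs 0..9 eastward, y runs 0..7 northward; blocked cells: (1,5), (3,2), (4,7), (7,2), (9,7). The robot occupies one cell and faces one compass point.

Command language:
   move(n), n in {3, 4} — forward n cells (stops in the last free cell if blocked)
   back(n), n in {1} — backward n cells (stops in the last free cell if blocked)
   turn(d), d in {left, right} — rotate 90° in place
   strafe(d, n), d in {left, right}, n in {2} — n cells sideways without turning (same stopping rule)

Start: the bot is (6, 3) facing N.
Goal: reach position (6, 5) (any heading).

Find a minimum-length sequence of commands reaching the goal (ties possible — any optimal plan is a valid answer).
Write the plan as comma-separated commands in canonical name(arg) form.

initial: (6, 3) facing N
step 1 (turn(left)): (6, 3) facing W
step 2 (strafe(right, 2)): (6, 5) facing W
shorter routes all fall short; 2 is best.

turn(left), strafe(right, 2)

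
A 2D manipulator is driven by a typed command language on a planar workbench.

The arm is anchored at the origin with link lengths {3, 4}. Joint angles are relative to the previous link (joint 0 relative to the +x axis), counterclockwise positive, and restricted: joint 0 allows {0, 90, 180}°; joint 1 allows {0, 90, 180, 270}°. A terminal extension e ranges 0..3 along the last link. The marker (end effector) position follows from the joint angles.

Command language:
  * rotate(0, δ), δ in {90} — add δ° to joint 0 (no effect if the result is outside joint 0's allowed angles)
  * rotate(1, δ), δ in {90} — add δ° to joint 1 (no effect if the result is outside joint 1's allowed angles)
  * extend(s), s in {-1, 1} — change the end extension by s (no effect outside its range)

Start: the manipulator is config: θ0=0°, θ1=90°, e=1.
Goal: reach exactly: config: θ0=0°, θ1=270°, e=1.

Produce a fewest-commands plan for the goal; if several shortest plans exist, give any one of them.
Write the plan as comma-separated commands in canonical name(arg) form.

rotate(1, 90), rotate(1, 90)

t0: config: θ0=0°, θ1=90°, e=1
1. rotate(1, 90) → config: θ0=0°, θ1=180°, e=1
2. rotate(1, 90) → config: θ0=0°, θ1=270°, e=1
nothing shorter than 2 reaches the goal.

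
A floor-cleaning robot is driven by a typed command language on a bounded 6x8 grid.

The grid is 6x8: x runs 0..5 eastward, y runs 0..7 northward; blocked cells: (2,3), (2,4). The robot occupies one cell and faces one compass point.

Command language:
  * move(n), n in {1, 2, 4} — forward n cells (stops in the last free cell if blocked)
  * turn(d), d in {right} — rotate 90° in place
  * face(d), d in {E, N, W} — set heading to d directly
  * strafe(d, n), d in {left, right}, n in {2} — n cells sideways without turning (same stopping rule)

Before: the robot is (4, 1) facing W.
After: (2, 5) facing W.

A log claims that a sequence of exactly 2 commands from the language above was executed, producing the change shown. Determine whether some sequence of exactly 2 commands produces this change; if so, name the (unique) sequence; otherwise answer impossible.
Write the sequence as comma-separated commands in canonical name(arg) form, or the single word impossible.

all 81 sequences checked — none match.

impossible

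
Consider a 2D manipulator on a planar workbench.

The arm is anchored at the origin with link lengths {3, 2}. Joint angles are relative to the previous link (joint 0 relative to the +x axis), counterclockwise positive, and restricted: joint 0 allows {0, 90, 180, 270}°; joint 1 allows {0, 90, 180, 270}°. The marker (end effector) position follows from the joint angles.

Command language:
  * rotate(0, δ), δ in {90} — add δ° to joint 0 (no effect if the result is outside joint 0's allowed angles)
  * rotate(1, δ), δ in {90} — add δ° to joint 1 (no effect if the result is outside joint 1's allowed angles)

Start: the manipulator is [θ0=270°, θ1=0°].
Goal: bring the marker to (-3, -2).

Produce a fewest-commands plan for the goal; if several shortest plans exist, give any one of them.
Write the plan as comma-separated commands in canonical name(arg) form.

t0: [θ0=270°, θ1=0°]
step 1 (rotate(1, 90)): [θ0=270°, θ1=90°]
step 2 (rotate(0, 90)): [θ0=0°, θ1=90°]
step 3 (rotate(0, 90)): [θ0=90°, θ1=90°]
step 4 (rotate(0, 90)): [θ0=180°, θ1=90°]
no 3-step plan works, so 4 is optimal.

rotate(1, 90), rotate(0, 90), rotate(0, 90), rotate(0, 90)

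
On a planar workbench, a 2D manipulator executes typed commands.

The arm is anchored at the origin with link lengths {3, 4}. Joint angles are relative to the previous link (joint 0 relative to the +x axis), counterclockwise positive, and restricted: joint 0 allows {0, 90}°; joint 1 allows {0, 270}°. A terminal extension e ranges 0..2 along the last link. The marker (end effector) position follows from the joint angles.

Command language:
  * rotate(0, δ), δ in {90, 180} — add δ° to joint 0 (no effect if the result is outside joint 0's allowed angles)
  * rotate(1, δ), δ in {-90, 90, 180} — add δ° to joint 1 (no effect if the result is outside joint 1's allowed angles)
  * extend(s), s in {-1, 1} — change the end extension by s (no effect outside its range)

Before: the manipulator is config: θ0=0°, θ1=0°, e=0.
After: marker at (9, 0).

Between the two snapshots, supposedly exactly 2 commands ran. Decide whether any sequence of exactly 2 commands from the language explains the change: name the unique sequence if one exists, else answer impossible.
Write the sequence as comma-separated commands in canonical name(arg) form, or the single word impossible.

from: config: θ0=0°, θ1=0°, e=0
1. extend(1) → config: θ0=0°, θ1=0°, e=1
2. extend(1) → config: θ0=0°, θ1=0°, e=2
uniquely the one of 49 2-step routes that fits.

extend(1), extend(1)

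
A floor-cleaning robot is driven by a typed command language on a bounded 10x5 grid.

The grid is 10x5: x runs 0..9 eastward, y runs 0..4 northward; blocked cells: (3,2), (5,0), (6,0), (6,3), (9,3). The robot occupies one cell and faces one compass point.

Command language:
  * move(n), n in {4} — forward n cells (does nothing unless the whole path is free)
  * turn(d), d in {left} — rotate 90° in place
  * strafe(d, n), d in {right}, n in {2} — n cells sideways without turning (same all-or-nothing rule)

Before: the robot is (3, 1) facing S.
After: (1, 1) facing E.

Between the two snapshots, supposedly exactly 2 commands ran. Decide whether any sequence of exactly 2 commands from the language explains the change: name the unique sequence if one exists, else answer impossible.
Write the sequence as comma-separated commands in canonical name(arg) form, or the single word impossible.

strafe(right, 2), turn(left)

key: position moved to (1,1) AND the heading swung to E — translation plus rotation needed
start: (3, 1) facing S
step 1 (strafe(right, 2)): (1, 1) facing S
step 2 (turn(left)): (1, 1) facing E
no other 2-command option fits: unique.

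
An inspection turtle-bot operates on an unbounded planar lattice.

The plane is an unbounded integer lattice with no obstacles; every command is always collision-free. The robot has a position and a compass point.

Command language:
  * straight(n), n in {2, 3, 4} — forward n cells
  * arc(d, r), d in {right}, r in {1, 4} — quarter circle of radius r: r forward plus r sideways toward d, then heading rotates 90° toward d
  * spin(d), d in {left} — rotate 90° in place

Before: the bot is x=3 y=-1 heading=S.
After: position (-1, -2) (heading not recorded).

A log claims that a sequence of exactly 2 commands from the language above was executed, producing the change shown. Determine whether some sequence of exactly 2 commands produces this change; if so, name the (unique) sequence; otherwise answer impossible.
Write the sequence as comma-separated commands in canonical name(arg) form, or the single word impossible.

arc(right, 1), straight(3)

key: order matters: swapping arc(right, 1) and straight(3) lands elsewhere
start: x=3 y=-1 heading=S
1. arc(right, 1) → x=2 y=-2 heading=W
2. straight(3) → x=-1 y=-2 heading=W
no other 2-command option fits: unique.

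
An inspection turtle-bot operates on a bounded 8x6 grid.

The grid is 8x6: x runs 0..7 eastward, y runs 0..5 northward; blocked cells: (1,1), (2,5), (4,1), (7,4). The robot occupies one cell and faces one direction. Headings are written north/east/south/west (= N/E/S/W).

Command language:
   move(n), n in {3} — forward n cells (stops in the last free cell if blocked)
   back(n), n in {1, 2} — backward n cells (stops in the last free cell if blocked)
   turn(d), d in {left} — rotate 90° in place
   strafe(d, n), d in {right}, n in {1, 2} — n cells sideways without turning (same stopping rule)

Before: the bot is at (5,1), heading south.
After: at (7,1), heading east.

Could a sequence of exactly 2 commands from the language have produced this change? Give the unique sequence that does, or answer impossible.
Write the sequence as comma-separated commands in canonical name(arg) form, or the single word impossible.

turn(left), move(3)

key: move(3) runs into the grid edge before its full distance
begin: at (5,1), heading south
step 1 (turn(left)): at (5,1), heading east
step 2 (move(3)): at (7,1), heading east
no rival 2-sequence matches.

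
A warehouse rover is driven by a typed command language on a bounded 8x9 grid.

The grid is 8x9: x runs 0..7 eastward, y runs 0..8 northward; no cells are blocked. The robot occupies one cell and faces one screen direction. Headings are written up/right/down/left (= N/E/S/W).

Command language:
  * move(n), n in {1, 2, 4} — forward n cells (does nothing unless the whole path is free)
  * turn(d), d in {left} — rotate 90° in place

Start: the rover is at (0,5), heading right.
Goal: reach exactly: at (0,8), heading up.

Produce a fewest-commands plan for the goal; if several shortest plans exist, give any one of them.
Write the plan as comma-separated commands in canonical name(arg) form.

t0: at (0,5), heading right
[1] after turn(left): at (0,5), heading up
[2] after move(2): at (0,7), heading up
[3] after move(1): at (0,8), heading up
no 2-step plan works, so 3 is optimal.

turn(left), move(2), move(1)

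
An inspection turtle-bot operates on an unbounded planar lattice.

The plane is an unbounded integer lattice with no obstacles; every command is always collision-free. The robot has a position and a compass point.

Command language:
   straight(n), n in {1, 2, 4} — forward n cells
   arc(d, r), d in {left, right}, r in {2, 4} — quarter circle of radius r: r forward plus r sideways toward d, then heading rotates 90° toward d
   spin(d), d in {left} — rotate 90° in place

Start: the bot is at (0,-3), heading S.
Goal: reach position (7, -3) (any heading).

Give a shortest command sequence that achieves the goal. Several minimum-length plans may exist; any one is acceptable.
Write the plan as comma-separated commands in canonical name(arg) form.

arc(left, 2), straight(1), straight(2), arc(left, 2)

t0: at (0,-3), heading S
1. arc(left, 2) → at (2,-5), heading E
2. straight(1) → at (3,-5), heading E
3. straight(2) → at (5,-5), heading E
4. arc(left, 2) → at (7,-3), heading N
nothing shorter than 4 reaches the goal.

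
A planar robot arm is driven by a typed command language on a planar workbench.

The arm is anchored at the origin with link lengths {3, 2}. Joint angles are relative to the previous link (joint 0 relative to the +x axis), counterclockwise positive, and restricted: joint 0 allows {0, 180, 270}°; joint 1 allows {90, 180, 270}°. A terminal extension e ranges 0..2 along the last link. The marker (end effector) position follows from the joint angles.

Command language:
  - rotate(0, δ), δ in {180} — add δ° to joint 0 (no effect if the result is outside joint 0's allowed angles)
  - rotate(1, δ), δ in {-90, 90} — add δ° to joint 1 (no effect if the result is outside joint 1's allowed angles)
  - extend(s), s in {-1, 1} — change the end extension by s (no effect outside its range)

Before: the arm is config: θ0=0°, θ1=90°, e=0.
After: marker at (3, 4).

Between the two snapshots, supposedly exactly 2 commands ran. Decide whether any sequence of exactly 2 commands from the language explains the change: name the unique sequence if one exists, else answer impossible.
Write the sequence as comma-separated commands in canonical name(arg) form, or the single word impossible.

extend(1), extend(1)

from: config: θ0=0°, θ1=90°, e=0
1. extend(1) → config: θ0=0°, θ1=90°, e=1
2. extend(1) → config: θ0=0°, θ1=90°, e=2
no rival 2-sequence matches.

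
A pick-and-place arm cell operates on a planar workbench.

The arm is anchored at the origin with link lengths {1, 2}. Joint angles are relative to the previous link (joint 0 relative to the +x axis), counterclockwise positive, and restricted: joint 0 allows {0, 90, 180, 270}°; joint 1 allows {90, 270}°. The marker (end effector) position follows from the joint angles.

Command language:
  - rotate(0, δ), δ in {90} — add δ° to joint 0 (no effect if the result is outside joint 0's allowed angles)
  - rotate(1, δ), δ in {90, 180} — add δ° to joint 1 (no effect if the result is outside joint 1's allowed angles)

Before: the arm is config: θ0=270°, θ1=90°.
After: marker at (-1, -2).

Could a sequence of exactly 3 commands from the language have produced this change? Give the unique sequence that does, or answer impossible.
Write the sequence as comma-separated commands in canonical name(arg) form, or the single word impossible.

initial: config: θ0=270°, θ1=90°
step 1 (rotate(0, 90)): config: θ0=0°, θ1=90°
step 2 (rotate(0, 90)): config: θ0=90°, θ1=90°
step 3 (rotate(0, 90)): config: θ0=180°, θ1=90°
uniquely the one of 27 3-step routes that fits.

rotate(0, 90), rotate(0, 90), rotate(0, 90)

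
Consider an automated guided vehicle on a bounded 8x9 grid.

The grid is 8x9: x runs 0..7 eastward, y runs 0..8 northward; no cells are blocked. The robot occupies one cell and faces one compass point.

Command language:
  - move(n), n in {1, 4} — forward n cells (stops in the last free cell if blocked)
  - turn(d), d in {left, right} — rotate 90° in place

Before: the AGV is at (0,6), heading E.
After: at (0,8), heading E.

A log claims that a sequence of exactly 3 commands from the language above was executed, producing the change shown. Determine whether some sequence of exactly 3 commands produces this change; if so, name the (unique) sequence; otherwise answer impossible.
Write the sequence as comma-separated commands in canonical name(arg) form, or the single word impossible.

turn(left), move(4), turn(right)

key: order matters: swapping turn(left) and turn(right) lands elsewhere
t0: at (0,6), heading E
t=1 turn(left) ⇒ at (0,6), heading N
t=2 move(4) ⇒ at (0,8), heading N
t=3 turn(right) ⇒ at (0,8), heading E
all 64 alternatives checked — unique.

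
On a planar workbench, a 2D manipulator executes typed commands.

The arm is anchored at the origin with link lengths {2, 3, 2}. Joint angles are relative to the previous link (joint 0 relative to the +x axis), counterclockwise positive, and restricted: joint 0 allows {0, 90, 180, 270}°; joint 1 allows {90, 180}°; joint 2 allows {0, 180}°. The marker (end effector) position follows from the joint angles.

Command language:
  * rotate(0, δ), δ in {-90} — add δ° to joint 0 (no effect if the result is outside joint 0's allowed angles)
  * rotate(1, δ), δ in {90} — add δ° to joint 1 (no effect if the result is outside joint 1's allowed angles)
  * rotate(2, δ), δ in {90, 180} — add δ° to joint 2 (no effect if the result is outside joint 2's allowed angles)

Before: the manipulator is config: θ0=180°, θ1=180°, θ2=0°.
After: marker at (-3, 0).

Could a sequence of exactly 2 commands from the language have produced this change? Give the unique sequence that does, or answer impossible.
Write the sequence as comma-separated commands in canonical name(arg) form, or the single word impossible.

rotate(0, -90), rotate(0, -90)

from: config: θ0=180°, θ1=180°, θ2=0°
1. rotate(0, -90) → config: θ0=90°, θ1=180°, θ2=0°
2. rotate(0, -90) → config: θ0=0°, θ1=180°, θ2=0°
uniquely the one of 16 2-step routes that fits.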